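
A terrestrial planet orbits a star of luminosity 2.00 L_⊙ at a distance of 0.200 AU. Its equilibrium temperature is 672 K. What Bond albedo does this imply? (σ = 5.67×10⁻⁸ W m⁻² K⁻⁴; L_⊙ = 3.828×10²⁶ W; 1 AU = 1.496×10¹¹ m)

A ≈ 0.32

d = 0.200 AU = 2.99×10¹⁰ m.
L = 2.00 × 3.828×10²⁶ = 7.66×10²⁶ W.
Flux: S = L/(4πd²) = 7.66×10²⁶/(4π×(2.99×10¹⁰)²) = 6.81×10⁴ W m⁻².
From T_eq⁴ = S(1−A)/(4σ): 1−A = 4σT_eq⁴/S.
1−A = 4 × 5.67×10⁻⁸ × (672)⁴ / 6.81×10⁴ = 0.680.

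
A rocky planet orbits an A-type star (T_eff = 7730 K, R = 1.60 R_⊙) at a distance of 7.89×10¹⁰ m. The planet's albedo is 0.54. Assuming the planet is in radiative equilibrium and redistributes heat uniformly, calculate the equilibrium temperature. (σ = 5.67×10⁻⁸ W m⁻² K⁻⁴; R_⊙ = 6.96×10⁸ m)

T_eq ≈ 535 K

R_⋆ = 1.60 × 6.96×10⁸ = 1.11×10⁹ m.
L = 4πR_⋆²σT_⋆⁴ = 4π(1.11×10⁹)² × 5.67×10⁻⁸ × (7730)⁴ = 3.15×10²⁷ W.
S = L/(4πd²) = 4.03×10⁴ W m⁻².
Energy balance: absorbed = emitted ⇒ πR²·S(1−A) = 4πR²·σT_eq⁴, so T_eq⁴ = S(1−A)/(4σ).
T_eq = [4.03×10⁴ × 0.46 / (4 × 5.67×10⁻⁸)]^(1/4) = (8.18×10¹⁰)^(1/4) = 535 K.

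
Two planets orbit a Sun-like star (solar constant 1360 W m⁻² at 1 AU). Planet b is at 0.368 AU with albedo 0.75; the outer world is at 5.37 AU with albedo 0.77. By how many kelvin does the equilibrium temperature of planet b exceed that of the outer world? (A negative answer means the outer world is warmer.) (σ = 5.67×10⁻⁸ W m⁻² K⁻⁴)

T_eq = [S₀(1−A)/(4σd²)]^(1/4), so T ∝ (1−A)^(1/4) / √d.
T₁ = [1360×0.25/(4×5.67×10⁻⁸×0.368²)]^(1/4) = 324.37 K.
T₂ = [1360×0.23/(4×5.67×10⁻⁸×5.37²)]^(1/4) = 83.16 K.

ΔT ≈ 241.2 K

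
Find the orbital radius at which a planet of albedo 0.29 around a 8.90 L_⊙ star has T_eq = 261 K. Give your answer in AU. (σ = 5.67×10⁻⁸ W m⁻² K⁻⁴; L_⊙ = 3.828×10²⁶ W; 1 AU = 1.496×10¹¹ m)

L = 8.90 × 3.828×10²⁶ = 3.41×10²⁷ W.
From T_eq⁴ = L(1−A)/(16πσd²): d = √[L(1−A)/(16πσT_eq⁴)].
d = √[3.41×10²⁷ × 0.71 / (16π × 5.67×10⁻⁸ × (261)⁴)] = 4.28×10¹¹ m = 2.86 AU.

d ≈ 2.86 AU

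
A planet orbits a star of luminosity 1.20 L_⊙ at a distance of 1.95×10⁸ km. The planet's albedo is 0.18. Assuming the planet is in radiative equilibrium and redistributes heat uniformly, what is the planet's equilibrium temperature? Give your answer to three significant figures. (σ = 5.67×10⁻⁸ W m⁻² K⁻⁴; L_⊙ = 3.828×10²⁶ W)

T_eq ≈ 243 K

d = 1.95×10⁸ km = 1.95×10¹¹ m.
L = 1.20 × 3.828×10²⁶ = 4.59×10²⁶ W.
Flux: S = L/(4πd²) = 4.59×10²⁶/(4π×(1.95×10¹¹)²) = 961 W m⁻².
Energy balance: absorbed = emitted ⇒ πR²·S(1−A) = 4πR²·σT_eq⁴, so T_eq⁴ = S(1−A)/(4σ).
T_eq = [961 × 0.82 / (4 × 5.67×10⁻⁸)]^(1/4) = (3.48×10⁹)^(1/4) = 243 K.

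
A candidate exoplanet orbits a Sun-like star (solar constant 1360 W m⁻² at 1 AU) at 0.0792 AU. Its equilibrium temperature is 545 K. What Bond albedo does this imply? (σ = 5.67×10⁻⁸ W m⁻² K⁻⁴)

A ≈ 0.91

Flux at 0.0792 AU: S = 1360/0.0792² = 2.17×10⁵ W m⁻².
From T_eq⁴ = S(1−A)/(4σ): 1−A = 4σT_eq⁴/S.
1−A = 4 × 5.67×10⁻⁸ × (545)⁴ / 2.17×10⁵ = 0.092.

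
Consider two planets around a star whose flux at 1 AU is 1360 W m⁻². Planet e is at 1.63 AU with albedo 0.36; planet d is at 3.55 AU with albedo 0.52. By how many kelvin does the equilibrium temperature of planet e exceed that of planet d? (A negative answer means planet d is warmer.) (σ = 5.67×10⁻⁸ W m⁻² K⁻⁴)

T_eq = [S₀(1−A)/(4σd²)]^(1/4), so T ∝ (1−A)^(1/4) / √d.
T₁ = [1360×0.64/(4×5.67×10⁻⁸×1.63²)]^(1/4) = 194.95 K.
T₂ = [1360×0.48/(4×5.67×10⁻⁸×3.55²)]^(1/4) = 122.93 K.

ΔT ≈ 72.0 K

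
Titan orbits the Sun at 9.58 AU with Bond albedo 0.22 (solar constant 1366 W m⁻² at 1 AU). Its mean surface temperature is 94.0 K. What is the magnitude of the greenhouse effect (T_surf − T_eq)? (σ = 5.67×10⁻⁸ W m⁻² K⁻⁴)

S = 1366/9.58² = 14.88 W m⁻².
T_eq = [S(1−A)/(4σ)]^(1/4) = [14.88×0.78/(4×5.67×10⁻⁸)]^(1/4) = 84.6 K.
ΔT = T_surf − T_eq = 94 − 84.6.

ΔT ≈ 9.4 K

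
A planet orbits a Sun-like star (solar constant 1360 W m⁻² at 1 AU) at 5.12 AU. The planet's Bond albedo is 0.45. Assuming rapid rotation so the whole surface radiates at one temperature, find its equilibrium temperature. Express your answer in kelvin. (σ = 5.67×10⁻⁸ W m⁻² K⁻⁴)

Flux at 5.12 AU: S = 1360/5.12² = 51.9 W m⁻².
Energy balance: absorbed = emitted ⇒ πR²·S(1−A) = 4πR²·σT_eq⁴, so T_eq⁴ = S(1−A)/(4σ).
T_eq = [51.9 × 0.55 / (4 × 5.67×10⁻⁸)]^(1/4) = (1.26×10⁸)^(1/4) = 106 K.

T_eq ≈ 106 K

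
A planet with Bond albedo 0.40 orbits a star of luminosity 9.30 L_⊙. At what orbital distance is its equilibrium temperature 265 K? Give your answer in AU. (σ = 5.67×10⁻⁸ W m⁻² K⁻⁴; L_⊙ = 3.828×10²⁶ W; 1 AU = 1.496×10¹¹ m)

L = 9.30 × 3.828×10²⁶ = 3.56×10²⁷ W.
From T_eq⁴ = L(1−A)/(16πσd²): d = √[L(1−A)/(16πσT_eq⁴)].
d = √[3.56×10²⁷ × 0.60 / (16π × 5.67×10⁻⁸ × (265)⁴)] = 3.90×10¹¹ m = 2.61 AU.

d ≈ 2.61 AU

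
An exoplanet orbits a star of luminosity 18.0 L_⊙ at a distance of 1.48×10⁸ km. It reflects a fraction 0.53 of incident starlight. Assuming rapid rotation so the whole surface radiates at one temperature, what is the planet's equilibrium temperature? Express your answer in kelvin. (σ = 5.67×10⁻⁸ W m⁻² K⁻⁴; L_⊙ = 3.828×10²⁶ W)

d = 1.48×10⁸ km = 1.48×10¹¹ m.
L = 18.0 × 3.828×10²⁶ = 6.89×10²⁷ W.
Flux: S = L/(4πd²) = 6.89×10²⁷/(4π×(1.48×10¹¹)²) = 2.50×10⁴ W m⁻².
Energy balance: absorbed = emitted ⇒ πR²·S(1−A) = 4πR²·σT_eq⁴, so T_eq⁴ = S(1−A)/(4σ).
T_eq = [2.50×10⁴ × 0.47 / (4 × 5.67×10⁻⁸)]^(1/4) = (5.19×10¹⁰)^(1/4) = 477 K.

T_eq ≈ 477 K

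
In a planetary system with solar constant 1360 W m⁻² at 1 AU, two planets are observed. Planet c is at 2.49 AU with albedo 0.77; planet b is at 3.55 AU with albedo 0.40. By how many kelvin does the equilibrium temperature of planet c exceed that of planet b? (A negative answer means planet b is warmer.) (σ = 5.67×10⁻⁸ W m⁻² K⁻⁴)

T_eq = [S₀(1−A)/(4σd²)]^(1/4), so T ∝ (1−A)^(1/4) / √d.
T₁ = [1360×0.23/(4×5.67×10⁻⁸×2.49²)]^(1/4) = 122.13 K.
T₂ = [1360×0.60/(4×5.67×10⁻⁸×3.55²)]^(1/4) = 129.99 K.

ΔT ≈ -7.9 K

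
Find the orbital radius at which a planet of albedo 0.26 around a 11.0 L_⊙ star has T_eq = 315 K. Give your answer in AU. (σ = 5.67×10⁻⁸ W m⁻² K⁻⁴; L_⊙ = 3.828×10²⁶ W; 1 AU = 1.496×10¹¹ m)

d ≈ 2.23 AU

L = 11.0 × 3.828×10²⁶ = 4.21×10²⁷ W.
From T_eq⁴ = L(1−A)/(16πσd²): d = √[L(1−A)/(16πσT_eq⁴)].
d = √[4.21×10²⁷ × 0.74 / (16π × 5.67×10⁻⁸ × (315)⁴)] = 3.33×10¹¹ m = 2.23 AU.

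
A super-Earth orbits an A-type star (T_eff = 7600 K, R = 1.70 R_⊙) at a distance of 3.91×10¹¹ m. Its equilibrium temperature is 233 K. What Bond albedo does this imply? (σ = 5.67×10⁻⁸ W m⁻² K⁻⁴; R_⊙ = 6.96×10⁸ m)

R_⋆ = 1.70 × 6.96×10⁸ = 1.18×10⁹ m.
L = 4πR_⋆²σT_⋆⁴ = 4π(1.18×10⁹)² × 5.67×10⁻⁸ × (7600)⁴ = 3.33×10²⁷ W.
S = L/(4πd²) = 1730 W m⁻².
From T_eq⁴ = S(1−A)/(4σ): 1−A = 4σT_eq⁴/S.
1−A = 4 × 5.67×10⁻⁸ × (233)⁴ / 1730 = 0.386.

A ≈ 0.61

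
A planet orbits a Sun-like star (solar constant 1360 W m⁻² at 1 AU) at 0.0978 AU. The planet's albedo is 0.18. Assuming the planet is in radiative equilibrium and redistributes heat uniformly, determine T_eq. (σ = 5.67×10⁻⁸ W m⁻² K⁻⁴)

Flux at 0.0978 AU: S = 1360/0.0978² = 1.42×10⁵ W m⁻².
Energy balance: absorbed = emitted ⇒ πR²·S(1−A) = 4πR²·σT_eq⁴, so T_eq⁴ = S(1−A)/(4σ).
T_eq = [1.42×10⁵ × 0.82 / (4 × 5.67×10⁻⁸)]^(1/4) = (5.14×10¹¹)^(1/4) = 847 K.

T_eq ≈ 847 K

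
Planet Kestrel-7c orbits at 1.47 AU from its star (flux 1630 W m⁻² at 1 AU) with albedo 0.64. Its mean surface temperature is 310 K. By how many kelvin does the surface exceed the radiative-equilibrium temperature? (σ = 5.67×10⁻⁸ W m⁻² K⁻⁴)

ΔT ≈ 124.0 K

S = 1630/1.47² = 754.3 W m⁻².
T_eq = [S(1−A)/(4σ)]^(1/4) = [754.3×0.36/(4×5.67×10⁻⁸)]^(1/4) = 186.0 K.
ΔT = T_surf − T_eq = 310 − 186.0.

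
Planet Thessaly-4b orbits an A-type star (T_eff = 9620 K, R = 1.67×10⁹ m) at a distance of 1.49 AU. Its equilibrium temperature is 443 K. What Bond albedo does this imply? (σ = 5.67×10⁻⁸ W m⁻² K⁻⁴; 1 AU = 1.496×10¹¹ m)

A ≈ 0.68

d = 1.49 AU = 2.23×10¹¹ m.
L = 4πR_⋆²σT_⋆⁴ = 4π(1.67×10⁹)² × 5.67×10⁻⁸ × (9620)⁴ = 1.70×10²⁸ W.
S = L/(4πd²) = 2.73×10⁴ W m⁻².
From T_eq⁴ = S(1−A)/(4σ): 1−A = 4σT_eq⁴/S.
1−A = 4 × 5.67×10⁻⁸ × (443)⁴ / 2.73×10⁴ = 0.320.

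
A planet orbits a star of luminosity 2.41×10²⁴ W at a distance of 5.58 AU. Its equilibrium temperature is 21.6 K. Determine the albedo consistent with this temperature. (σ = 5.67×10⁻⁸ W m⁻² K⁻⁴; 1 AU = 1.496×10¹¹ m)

d = 5.58 AU = 8.35×10¹¹ m.
Flux: S = L/(4πd²) = 2.41×10²⁴/(4π×(8.35×10¹¹)²) = 0.275 W m⁻².
From T_eq⁴ = S(1−A)/(4σ): 1−A = 4σT_eq⁴/S.
1−A = 4 × 5.67×10⁻⁸ × (21.6)⁴ / 0.275 = 0.179.

A ≈ 0.82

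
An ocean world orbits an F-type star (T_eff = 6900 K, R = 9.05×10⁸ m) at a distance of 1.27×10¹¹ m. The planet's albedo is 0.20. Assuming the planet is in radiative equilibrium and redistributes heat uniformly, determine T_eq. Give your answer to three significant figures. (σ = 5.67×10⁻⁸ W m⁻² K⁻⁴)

T_eq ≈ 390 K

L = 4πR_⋆²σT_⋆⁴ = 4π(9.05×10⁸)² × 5.67×10⁻⁸ × (6900)⁴ = 1.32×10²⁷ W.
S = L/(4πd²) = 6530 W m⁻².
Energy balance: absorbed = emitted ⇒ πR²·S(1−A) = 4πR²·σT_eq⁴, so T_eq⁴ = S(1−A)/(4σ).
T_eq = [6530 × 0.80 / (4 × 5.67×10⁻⁸)]^(1/4) = (2.30×10¹⁰)^(1/4) = 390 K.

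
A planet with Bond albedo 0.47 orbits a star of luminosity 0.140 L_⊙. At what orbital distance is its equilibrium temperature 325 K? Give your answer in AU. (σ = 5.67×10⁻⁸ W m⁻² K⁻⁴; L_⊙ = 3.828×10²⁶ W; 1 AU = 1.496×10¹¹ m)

L = 0.140 × 3.828×10²⁶ = 5.36×10²⁵ W.
From T_eq⁴ = L(1−A)/(16πσd²): d = √[L(1−A)/(16πσT_eq⁴)].
d = √[5.36×10²⁵ × 0.53 / (16π × 5.67×10⁻⁸ × (325)⁴)] = 2.99×10¹⁰ m = 0.200 AU.

d ≈ 0.200 AU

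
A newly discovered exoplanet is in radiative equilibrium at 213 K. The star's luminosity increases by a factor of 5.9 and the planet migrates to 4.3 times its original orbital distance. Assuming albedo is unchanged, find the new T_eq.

T_eq ≈ 160 K

T_eq ∝ L^(1/4) · d^(−1/2).
T′ = 213 × 5.9^(1/4) / 4.3^(1/2) = 160 K.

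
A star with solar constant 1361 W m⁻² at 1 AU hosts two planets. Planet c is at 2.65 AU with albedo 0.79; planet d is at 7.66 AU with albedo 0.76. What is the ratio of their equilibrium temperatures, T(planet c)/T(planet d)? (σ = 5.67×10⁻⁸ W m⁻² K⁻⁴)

T₁/T₂ ≈ 1.644

T_eq = [S₀(1−A)/(4σd²)]^(1/4), so T ∝ (1−A)^(1/4) / √d.
T₁ = [1361×0.21/(4×5.67×10⁻⁸×2.65²)]^(1/4) = 115.74 K.
T₂ = [1361×0.24/(4×5.67×10⁻⁸×7.66²)]^(1/4) = 70.39 K.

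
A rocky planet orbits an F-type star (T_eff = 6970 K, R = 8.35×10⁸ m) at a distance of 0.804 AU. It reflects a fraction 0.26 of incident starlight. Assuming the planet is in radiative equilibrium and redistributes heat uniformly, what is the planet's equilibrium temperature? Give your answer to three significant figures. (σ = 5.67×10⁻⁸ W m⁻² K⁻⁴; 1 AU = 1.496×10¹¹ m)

T_eq ≈ 381 K

d = 0.804 AU = 1.20×10¹¹ m.
L = 4πR_⋆²σT_⋆⁴ = 4π(8.35×10⁸)² × 5.67×10⁻⁸ × (6970)⁴ = 1.17×10²⁷ W.
S = L/(4πd²) = 6450 W m⁻².
Energy balance: absorbed = emitted ⇒ πR²·S(1−A) = 4πR²·σT_eq⁴, so T_eq⁴ = S(1−A)/(4σ).
T_eq = [6450 × 0.74 / (4 × 5.67×10⁻⁸)]^(1/4) = (2.10×10¹⁰)^(1/4) = 381 K.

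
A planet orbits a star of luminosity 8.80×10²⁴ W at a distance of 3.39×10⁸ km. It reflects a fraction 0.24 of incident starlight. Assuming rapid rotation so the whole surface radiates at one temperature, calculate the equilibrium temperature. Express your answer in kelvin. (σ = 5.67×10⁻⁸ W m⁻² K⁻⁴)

d = 3.39×10⁸ km = 3.39×10¹¹ m.
Flux: S = L/(4πd²) = 8.80×10²⁴/(4π×(3.39×10¹¹)²) = 6.09 W m⁻².
Energy balance: absorbed = emitted ⇒ πR²·S(1−A) = 4πR²·σT_eq⁴, so T_eq⁴ = S(1−A)/(4σ).
T_eq = [6.09 × 0.76 / (4 × 5.67×10⁻⁸)]^(1/4) = (2.04×10⁷)^(1/4) = 67.2 K.

T_eq ≈ 67.2 K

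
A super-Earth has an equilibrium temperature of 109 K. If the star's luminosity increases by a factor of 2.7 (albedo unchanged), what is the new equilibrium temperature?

T_eq ∝ L^(1/4) · d^(−1/2).
T′ = 109 × 2.7^(1/4) = 140 K.

T_eq ≈ 140 K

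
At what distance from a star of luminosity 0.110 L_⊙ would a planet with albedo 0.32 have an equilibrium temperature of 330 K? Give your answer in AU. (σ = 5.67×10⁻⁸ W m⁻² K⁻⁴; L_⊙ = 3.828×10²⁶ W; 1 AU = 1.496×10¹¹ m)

L = 0.110 × 3.828×10²⁶ = 4.21×10²⁵ W.
From T_eq⁴ = L(1−A)/(16πσd²): d = √[L(1−A)/(16πσT_eq⁴)].
d = √[4.21×10²⁵ × 0.68 / (16π × 5.67×10⁻⁸ × (330)⁴)] = 2.91×10¹⁰ m = 0.195 AU.

d ≈ 0.195 AU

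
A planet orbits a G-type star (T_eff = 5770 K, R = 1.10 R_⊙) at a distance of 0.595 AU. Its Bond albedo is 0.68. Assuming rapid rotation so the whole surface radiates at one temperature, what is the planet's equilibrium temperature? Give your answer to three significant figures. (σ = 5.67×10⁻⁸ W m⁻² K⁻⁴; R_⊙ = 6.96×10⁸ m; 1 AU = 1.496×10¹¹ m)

T_eq ≈ 285 K

R_⋆ = 1.10 × 6.96×10⁸ = 7.66×10⁸ m.
d = 0.595 AU = 8.90×10¹⁰ m.
L = 4πR_⋆²σT_⋆⁴ = 4π(7.66×10⁸)² × 5.67×10⁻⁸ × (5770)⁴ = 4.63×10²⁶ W.
S = L/(4πd²) = 4650 W m⁻².
Energy balance: absorbed = emitted ⇒ πR²·S(1−A) = 4πR²·σT_eq⁴, so T_eq⁴ = S(1−A)/(4σ).
T_eq = [4650 × 0.32 / (4 × 5.67×10⁻⁸)]^(1/4) = (6.56×10⁹)^(1/4) = 285 K.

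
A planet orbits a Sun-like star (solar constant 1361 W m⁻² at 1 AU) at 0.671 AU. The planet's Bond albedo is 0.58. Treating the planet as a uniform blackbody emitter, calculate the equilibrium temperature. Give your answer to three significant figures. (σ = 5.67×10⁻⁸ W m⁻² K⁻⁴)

T_eq ≈ 274 K

Flux at 0.671 AU: S = 1361/0.671² = 3020 W m⁻².
Energy balance: absorbed = emitted ⇒ πR²·S(1−A) = 4πR²·σT_eq⁴, so T_eq⁴ = S(1−A)/(4σ).
T_eq = [3020 × 0.42 / (4 × 5.67×10⁻⁸)]^(1/4) = (5.60×10⁹)^(1/4) = 274 K.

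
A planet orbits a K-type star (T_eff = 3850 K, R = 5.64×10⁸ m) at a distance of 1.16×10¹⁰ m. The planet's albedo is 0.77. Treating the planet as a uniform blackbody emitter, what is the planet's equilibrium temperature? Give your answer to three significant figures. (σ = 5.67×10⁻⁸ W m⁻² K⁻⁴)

T_eq ≈ 416 K

L = 4πR_⋆²σT_⋆⁴ = 4π(5.64×10⁸)² × 5.67×10⁻⁸ × (3850)⁴ = 4.98×10²⁵ W.
S = L/(4πd²) = 2.94×10⁴ W m⁻².
Energy balance: absorbed = emitted ⇒ πR²·S(1−A) = 4πR²·σT_eq⁴, so T_eq⁴ = S(1−A)/(4σ).
T_eq = [2.94×10⁴ × 0.23 / (4 × 5.67×10⁻⁸)]^(1/4) = (2.99×10¹⁰)^(1/4) = 416 K.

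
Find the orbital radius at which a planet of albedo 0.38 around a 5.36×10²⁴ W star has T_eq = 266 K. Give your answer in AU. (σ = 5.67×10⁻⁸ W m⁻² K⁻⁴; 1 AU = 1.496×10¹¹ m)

From T_eq⁴ = L(1−A)/(16πσd²): d = √[L(1−A)/(16πσT_eq⁴)].
d = √[5.36×10²⁴ × 0.62 / (16π × 5.67×10⁻⁸ × (266)⁴)] = 1.53×10¹⁰ m = 0.102 AU.

d ≈ 0.102 AU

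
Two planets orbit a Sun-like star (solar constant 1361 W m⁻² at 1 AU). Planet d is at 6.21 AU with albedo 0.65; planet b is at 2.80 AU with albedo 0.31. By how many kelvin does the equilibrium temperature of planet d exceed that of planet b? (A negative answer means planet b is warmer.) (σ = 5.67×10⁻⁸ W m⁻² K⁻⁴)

T_eq = [S₀(1−A)/(4σd²)]^(1/4), so T ∝ (1−A)^(1/4) / √d.
T₁ = [1361×0.35/(4×5.67×10⁻⁸×6.21²)]^(1/4) = 85.91 K.
T₂ = [1361×0.69/(4×5.67×10⁻⁸×2.80²)]^(1/4) = 151.60 K.

ΔT ≈ -65.7 K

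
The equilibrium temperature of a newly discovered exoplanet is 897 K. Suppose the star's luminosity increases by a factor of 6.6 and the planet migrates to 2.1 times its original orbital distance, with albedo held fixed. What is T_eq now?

T_eq ∝ L^(1/4) · d^(−1/2).
T′ = 897 × 6.6^(1/4) / 2.1^(1/2) = 992 K.

T_eq ≈ 992 K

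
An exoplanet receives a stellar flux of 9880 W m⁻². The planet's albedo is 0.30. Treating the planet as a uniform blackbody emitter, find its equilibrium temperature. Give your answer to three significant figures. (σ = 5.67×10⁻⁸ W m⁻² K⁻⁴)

Energy balance: absorbed = emitted ⇒ πR²·S(1−A) = 4πR²·σT_eq⁴, so T_eq⁴ = S(1−A)/(4σ).
T_eq = [9880 × 0.70 / (4 × 5.67×10⁻⁸)]^(1/4) = (3.05×10¹⁰)^(1/4) = 418 K.

T_eq ≈ 418 K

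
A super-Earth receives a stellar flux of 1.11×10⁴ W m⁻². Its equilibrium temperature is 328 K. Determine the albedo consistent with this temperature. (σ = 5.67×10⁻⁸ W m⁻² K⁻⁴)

A ≈ 0.76

From T_eq⁴ = S(1−A)/(4σ): 1−A = 4σT_eq⁴/S.
1−A = 4 × 5.67×10⁻⁸ × (328)⁴ / 1.11×10⁴ = 0.236.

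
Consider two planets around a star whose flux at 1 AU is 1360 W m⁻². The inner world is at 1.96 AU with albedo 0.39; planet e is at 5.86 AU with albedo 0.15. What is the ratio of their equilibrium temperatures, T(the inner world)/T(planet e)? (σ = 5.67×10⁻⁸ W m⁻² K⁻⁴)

T_eq = [S₀(1−A)/(4σd²)]^(1/4), so T ∝ (1−A)^(1/4) / √d.
T₁ = [1360×0.61/(4×5.67×10⁻⁸×1.96²)]^(1/4) = 175.66 K.
T₂ = [1360×0.85/(4×5.67×10⁻⁸×5.86²)]^(1/4) = 110.38 K.

T₁/T₂ ≈ 1.591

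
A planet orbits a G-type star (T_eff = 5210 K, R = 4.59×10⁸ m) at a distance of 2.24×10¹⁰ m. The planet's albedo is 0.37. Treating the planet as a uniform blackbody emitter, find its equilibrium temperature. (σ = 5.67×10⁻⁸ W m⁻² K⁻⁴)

T_eq ≈ 470 K

L = 4πR_⋆²σT_⋆⁴ = 4π(4.59×10⁸)² × 5.67×10⁻⁸ × (5210)⁴ = 1.11×10²⁶ W.
S = L/(4πd²) = 1.75×10⁴ W m⁻².
Energy balance: absorbed = emitted ⇒ πR²·S(1−A) = 4πR²·σT_eq⁴, so T_eq⁴ = S(1−A)/(4σ).
T_eq = [1.75×10⁴ × 0.63 / (4 × 5.67×10⁻⁸)]^(1/4) = (4.87×10¹⁰)^(1/4) = 470 K.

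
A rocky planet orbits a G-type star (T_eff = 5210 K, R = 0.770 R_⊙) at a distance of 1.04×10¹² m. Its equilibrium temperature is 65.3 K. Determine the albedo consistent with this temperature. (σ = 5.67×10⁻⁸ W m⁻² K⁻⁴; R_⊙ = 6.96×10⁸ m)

R_⋆ = 0.770 × 6.96×10⁸ = 5.36×10⁸ m.
L = 4πR_⋆²σT_⋆⁴ = 4π(5.36×10⁸)² × 5.67×10⁻⁸ × (5210)⁴ = 1.51×10²⁶ W.
S = L/(4πd²) = 11.1 W m⁻².
From T_eq⁴ = S(1−A)/(4σ): 1−A = 4σT_eq⁴/S.
1−A = 4 × 5.67×10⁻⁸ × (65.3)⁴ / 11.1 = 0.372.

A ≈ 0.63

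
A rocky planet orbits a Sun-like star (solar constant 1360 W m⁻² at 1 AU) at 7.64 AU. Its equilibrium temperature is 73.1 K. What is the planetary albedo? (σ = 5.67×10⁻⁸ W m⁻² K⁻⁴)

A ≈ 0.72

Flux at 7.64 AU: S = 1360/7.64² = 23.3 W m⁻².
From T_eq⁴ = S(1−A)/(4σ): 1−A = 4σT_eq⁴/S.
1−A = 4 × 5.67×10⁻⁸ × (73.1)⁴ / 23.3 = 0.278.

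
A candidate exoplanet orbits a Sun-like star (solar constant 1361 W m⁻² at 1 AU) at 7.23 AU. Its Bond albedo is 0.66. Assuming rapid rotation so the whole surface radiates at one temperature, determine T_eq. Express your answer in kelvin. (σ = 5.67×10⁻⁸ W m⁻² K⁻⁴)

T_eq ≈ 79.0 K

Flux at 7.23 AU: S = 1361/7.23² = 26.0 W m⁻².
Energy balance: absorbed = emitted ⇒ πR²·S(1−A) = 4πR²·σT_eq⁴, so T_eq⁴ = S(1−A)/(4σ).
T_eq = [26.0 × 0.34 / (4 × 5.67×10⁻⁸)]^(1/4) = (3.90×10⁷)^(1/4) = 79.0 K.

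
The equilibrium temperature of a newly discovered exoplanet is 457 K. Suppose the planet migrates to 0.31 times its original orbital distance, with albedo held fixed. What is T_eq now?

T_eq ≈ 821 K

T_eq ∝ L^(1/4) · d^(−1/2).
T′ = 457 / 0.31^(1/2) = 821 K.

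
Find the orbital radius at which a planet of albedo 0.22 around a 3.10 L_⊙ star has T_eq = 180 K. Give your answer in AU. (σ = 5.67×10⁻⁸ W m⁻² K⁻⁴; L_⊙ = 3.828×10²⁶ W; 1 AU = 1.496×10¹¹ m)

d ≈ 3.72 AU

L = 3.10 × 3.828×10²⁶ = 1.19×10²⁷ W.
From T_eq⁴ = L(1−A)/(16πσd²): d = √[L(1−A)/(16πσT_eq⁴)].
d = √[1.19×10²⁷ × 0.78 / (16π × 5.67×10⁻⁸ × (180)⁴)] = 5.56×10¹¹ m = 3.72 AU.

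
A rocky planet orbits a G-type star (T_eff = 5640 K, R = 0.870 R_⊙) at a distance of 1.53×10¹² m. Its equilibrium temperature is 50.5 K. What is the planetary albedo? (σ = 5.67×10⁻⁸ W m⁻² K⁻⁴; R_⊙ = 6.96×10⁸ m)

A ≈ 0.84

R_⋆ = 0.870 × 6.96×10⁸ = 6.06×10⁸ m.
L = 4πR_⋆²σT_⋆⁴ = 4π(6.06×10⁸)² × 5.67×10⁻⁸ × (5640)⁴ = 2.64×10²⁶ W.
S = L/(4πd²) = 8.99 W m⁻².
From T_eq⁴ = S(1−A)/(4σ): 1−A = 4σT_eq⁴/S.
1−A = 4 × 5.67×10⁻⁸ × (50.5)⁴ / 8.99 = 0.164.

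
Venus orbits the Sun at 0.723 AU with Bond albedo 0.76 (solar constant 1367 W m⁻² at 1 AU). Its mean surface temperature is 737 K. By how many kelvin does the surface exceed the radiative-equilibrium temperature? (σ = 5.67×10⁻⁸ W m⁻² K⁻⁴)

ΔT ≈ 507.6 K

S = 1367/0.723² = 2615 W m⁻².
T_eq = [S(1−A)/(4σ)]^(1/4) = [2615×0.24/(4×5.67×10⁻⁸)]^(1/4) = 229.4 K.
ΔT = T_surf − T_eq = 737 − 229.4.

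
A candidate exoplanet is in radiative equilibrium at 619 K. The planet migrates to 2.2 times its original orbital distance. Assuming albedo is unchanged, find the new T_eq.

T_eq ∝ L^(1/4) · d^(−1/2).
T′ = 619 / 2.2^(1/2) = 417 K.

T_eq ≈ 417 K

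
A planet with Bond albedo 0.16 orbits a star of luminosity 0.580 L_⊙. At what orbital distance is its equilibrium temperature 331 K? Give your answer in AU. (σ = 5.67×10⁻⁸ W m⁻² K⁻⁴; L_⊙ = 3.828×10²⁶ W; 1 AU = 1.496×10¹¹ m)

d ≈ 0.494 AU

L = 0.580 × 3.828×10²⁶ = 2.22×10²⁶ W.
From T_eq⁴ = L(1−A)/(16πσd²): d = √[L(1−A)/(16πσT_eq⁴)].
d = √[2.22×10²⁶ × 0.84 / (16π × 5.67×10⁻⁸ × (331)⁴)] = 7.38×10¹⁰ m = 0.494 AU.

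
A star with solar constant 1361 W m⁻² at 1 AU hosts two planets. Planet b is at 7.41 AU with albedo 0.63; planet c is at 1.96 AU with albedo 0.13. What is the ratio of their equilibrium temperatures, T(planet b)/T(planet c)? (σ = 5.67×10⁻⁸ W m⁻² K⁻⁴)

T₁/T₂ ≈ 0.415

T_eq = [S₀(1−A)/(4σd²)]^(1/4), so T ∝ (1−A)^(1/4) / √d.
T₁ = [1361×0.37/(4×5.67×10⁻⁸×7.41²)]^(1/4) = 79.74 K.
T₂ = [1361×0.87/(4×5.67×10⁻⁸×1.96²)]^(1/4) = 192.00 K.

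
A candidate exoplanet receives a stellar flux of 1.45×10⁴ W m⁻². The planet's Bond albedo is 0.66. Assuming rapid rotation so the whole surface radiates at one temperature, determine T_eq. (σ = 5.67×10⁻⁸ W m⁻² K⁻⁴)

T_eq ≈ 384 K

Energy balance: absorbed = emitted ⇒ πR²·S(1−A) = 4πR²·σT_eq⁴, so T_eq⁴ = S(1−A)/(4σ).
T_eq = [1.45×10⁴ × 0.34 / (4 × 5.67×10⁻⁸)]^(1/4) = (2.17×10¹⁰)^(1/4) = 384 K.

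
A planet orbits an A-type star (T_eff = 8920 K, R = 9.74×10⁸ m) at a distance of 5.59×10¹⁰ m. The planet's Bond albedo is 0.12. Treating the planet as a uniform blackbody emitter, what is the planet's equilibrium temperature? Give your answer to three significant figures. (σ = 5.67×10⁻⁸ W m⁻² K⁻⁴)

T_eq ≈ 806 K

L = 4πR_⋆²σT_⋆⁴ = 4π(9.74×10⁸)² × 5.67×10⁻⁸ × (8920)⁴ = 4.28×10²⁷ W.
S = L/(4πd²) = 1.09×10⁵ W m⁻².
Energy balance: absorbed = emitted ⇒ πR²·S(1−A) = 4πR²·σT_eq⁴, so T_eq⁴ = S(1−A)/(4σ).
T_eq = [1.09×10⁵ × 0.88 / (4 × 5.67×10⁻⁸)]^(1/4) = (4.23×10¹¹)^(1/4) = 806 K.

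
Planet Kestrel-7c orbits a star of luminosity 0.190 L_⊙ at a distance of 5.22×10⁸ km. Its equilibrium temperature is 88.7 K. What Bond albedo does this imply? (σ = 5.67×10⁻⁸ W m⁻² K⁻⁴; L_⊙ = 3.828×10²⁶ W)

d = 5.22×10⁸ km = 5.22×10¹¹ m.
L = 0.190 × 3.828×10²⁶ = 7.27×10²⁵ W.
Flux: S = L/(4πd²) = 7.27×10²⁵/(4π×(5.22×10¹¹)²) = 21.2 W m⁻².
From T_eq⁴ = S(1−A)/(4σ): 1−A = 4σT_eq⁴/S.
1−A = 4 × 5.67×10⁻⁸ × (88.7)⁴ / 21.2 = 0.661.

A ≈ 0.34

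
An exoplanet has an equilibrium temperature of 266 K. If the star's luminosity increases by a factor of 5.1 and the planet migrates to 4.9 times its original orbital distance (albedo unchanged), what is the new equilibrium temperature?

T_eq ∝ L^(1/4) · d^(−1/2).
T′ = 266 × 5.1^(1/4) / 4.9^(1/2) = 181 K.

T_eq ≈ 181 K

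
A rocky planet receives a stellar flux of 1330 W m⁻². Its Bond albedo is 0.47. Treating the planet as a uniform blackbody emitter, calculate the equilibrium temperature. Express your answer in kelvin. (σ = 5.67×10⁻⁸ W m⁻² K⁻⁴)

Energy balance: absorbed = emitted ⇒ πR²·S(1−A) = 4πR²·σT_eq⁴, so T_eq⁴ = S(1−A)/(4σ).
T_eq = [1330 × 0.53 / (4 × 5.67×10⁻⁸)]^(1/4) = (3.11×10⁹)^(1/4) = 236 K.

T_eq ≈ 236 K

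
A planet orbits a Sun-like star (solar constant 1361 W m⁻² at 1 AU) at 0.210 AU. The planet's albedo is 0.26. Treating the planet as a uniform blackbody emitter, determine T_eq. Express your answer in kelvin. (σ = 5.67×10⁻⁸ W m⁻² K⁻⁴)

Flux at 0.210 AU: S = 1361/0.210² = 3.09×10⁴ W m⁻².
Energy balance: absorbed = emitted ⇒ πR²·S(1−A) = 4πR²·σT_eq⁴, so T_eq⁴ = S(1−A)/(4σ).
T_eq = [3.09×10⁴ × 0.74 / (4 × 5.67×10⁻⁸)]^(1/4) = (1.01×10¹¹)^(1/4) = 563 K.

T_eq ≈ 563 K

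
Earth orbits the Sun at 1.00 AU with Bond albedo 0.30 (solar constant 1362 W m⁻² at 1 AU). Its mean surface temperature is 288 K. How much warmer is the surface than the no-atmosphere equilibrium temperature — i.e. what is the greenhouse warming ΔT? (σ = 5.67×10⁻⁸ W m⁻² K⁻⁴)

ΔT ≈ 33.4 K

S = 1362/1.00² = 1362 W m⁻².
T_eq = [S(1−A)/(4σ)]^(1/4) = [1362×0.70/(4×5.67×10⁻⁸)]^(1/4) = 254.6 K.
ΔT = T_surf − T_eq = 288 − 254.6.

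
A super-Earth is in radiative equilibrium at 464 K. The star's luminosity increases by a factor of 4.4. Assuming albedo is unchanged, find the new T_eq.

T_eq ≈ 672 K

T_eq ∝ L^(1/4) · d^(−1/2).
T′ = 464 × 4.4^(1/4) = 672 K.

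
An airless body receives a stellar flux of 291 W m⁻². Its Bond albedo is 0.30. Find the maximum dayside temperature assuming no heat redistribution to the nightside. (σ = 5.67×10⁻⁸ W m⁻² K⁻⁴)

T_ss ≈ 245 K

With no redistribution each surface element balances locally: S(1−A) = σT⁴.
T = [291 × 0.70 / 5.67×10⁻⁸]^(1/4) = (3.59×10⁹)^(1/4) = 245 K.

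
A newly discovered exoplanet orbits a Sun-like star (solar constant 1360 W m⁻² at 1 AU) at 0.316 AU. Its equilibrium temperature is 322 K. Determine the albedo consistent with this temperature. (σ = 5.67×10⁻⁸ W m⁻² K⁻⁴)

A ≈ 0.82

Flux at 0.316 AU: S = 1360/0.316² = 1.36×10⁴ W m⁻².
From T_eq⁴ = S(1−A)/(4σ): 1−A = 4σT_eq⁴/S.
1−A = 4 × 5.67×10⁻⁸ × (322)⁴ / 1.36×10⁴ = 0.179.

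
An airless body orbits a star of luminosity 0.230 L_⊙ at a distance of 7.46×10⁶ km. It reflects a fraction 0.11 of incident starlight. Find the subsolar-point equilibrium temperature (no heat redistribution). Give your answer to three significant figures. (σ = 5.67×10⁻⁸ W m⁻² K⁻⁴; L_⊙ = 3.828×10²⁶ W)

d = 7.46×10⁶ km = 7.46×10⁹ m.
L = 0.230 × 3.828×10²⁶ = 8.80×10²⁵ W.
Flux: S = L/(4πd²) = 8.80×10²⁵/(4π×(7.46×10⁹)²) = 1.26×10⁵ W m⁻².
At the subsolar point the surface absorbs S(1−A) and emits σT⁴ per unit area — no factor of 4, since only the local patch is in balance.
T = [1.26×10⁵ × 0.89 / 5.67×10⁻⁸]^(1/4) = (1.98×10¹²)^(1/4) = 1190 K.

T_ss ≈ 1190 K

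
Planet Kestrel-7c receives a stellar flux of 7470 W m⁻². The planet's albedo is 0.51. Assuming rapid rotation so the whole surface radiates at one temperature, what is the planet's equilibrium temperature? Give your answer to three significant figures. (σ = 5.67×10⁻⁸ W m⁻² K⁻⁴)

Energy balance: absorbed = emitted ⇒ πR²·S(1−A) = 4πR²·σT_eq⁴, so T_eq⁴ = S(1−A)/(4σ).
T_eq = [7470 × 0.49 / (4 × 5.67×10⁻⁸)]^(1/4) = (1.61×10¹⁰)^(1/4) = 356 K.

T_eq ≈ 356 K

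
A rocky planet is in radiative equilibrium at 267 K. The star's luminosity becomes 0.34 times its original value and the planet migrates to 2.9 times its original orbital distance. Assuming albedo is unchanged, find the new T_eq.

T_eq ∝ L^(1/4) · d^(−1/2).
T′ = 267 × 0.34^(1/4) / 2.9^(1/2) = 120 K.

T_eq ≈ 120 K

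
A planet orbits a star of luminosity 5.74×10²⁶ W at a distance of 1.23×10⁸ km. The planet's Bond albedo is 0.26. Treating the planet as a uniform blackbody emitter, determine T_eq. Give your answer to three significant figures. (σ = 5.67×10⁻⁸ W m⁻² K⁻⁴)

d = 1.23×10⁸ km = 1.23×10¹¹ m.
Flux: S = L/(4πd²) = 5.74×10²⁶/(4π×(1.23×10¹¹)²) = 3020 W m⁻².
Energy balance: absorbed = emitted ⇒ πR²·S(1−A) = 4πR²·σT_eq⁴, so T_eq⁴ = S(1−A)/(4σ).
T_eq = [3020 × 0.74 / (4 × 5.67×10⁻⁸)]^(1/4) = (9.85×10⁹)^(1/4) = 315 K.

T_eq ≈ 315 K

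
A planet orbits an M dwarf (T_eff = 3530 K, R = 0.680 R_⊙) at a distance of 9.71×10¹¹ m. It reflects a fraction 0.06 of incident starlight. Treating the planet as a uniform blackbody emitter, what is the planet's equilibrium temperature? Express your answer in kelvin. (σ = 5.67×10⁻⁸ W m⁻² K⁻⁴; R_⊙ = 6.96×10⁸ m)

T_eq ≈ 54.3 K

R_⋆ = 0.680 × 6.96×10⁸ = 4.73×10⁸ m.
L = 4πR_⋆²σT_⋆⁴ = 4π(4.73×10⁸)² × 5.67×10⁻⁸ × (3530)⁴ = 2.48×10²⁵ W.
S = L/(4πd²) = 2.09 W m⁻².
Energy balance: absorbed = emitted ⇒ πR²·S(1−A) = 4πR²·σT_eq⁴, so T_eq⁴ = S(1−A)/(4σ).
T_eq = [2.09 × 0.94 / (4 × 5.67×10⁻⁸)]^(1/4) = (8.67×10⁶)^(1/4) = 54.3 K.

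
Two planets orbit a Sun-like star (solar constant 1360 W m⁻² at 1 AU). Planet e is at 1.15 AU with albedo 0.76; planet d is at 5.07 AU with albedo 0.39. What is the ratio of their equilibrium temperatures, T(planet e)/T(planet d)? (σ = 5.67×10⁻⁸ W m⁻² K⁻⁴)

T_eq = [S₀(1−A)/(4σd²)]^(1/4), so T ∝ (1−A)^(1/4) / √d.
T₁ = [1360×0.24/(4×5.67×10⁻⁸×1.15²)]^(1/4) = 181.63 K.
T₂ = [1360×0.61/(4×5.67×10⁻⁸×5.07²)]^(1/4) = 109.22 K.

T₁/T₂ ≈ 1.663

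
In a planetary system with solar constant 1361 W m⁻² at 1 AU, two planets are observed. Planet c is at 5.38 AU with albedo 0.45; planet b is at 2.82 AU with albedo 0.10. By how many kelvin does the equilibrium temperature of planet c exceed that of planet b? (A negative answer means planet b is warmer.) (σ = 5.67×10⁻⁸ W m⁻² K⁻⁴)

ΔT ≈ -58.1 K

T_eq = [S₀(1−A)/(4σd²)]^(1/4), so T ∝ (1−A)^(1/4) / √d.
T₁ = [1361×0.55/(4×5.67×10⁻⁸×5.38²)]^(1/4) = 103.34 K.
T₂ = [1361×0.90/(4×5.67×10⁻⁸×2.82²)]^(1/4) = 161.43 K.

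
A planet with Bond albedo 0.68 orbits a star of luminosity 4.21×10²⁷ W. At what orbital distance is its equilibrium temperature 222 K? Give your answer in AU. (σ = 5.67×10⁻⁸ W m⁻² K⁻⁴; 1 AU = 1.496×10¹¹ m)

d ≈ 2.95 AU

From T_eq⁴ = L(1−A)/(16πσd²): d = √[L(1−A)/(16πσT_eq⁴)].
d = √[4.21×10²⁷ × 0.32 / (16π × 5.67×10⁻⁸ × (222)⁴)] = 4.41×10¹¹ m = 2.95 AU.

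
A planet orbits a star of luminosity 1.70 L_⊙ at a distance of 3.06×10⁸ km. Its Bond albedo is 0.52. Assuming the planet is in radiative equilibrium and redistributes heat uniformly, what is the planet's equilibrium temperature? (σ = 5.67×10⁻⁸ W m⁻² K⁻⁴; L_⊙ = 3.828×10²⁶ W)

d = 3.06×10⁸ km = 3.06×10¹¹ m.
L = 1.70 × 3.828×10²⁶ = 6.51×10²⁶ W.
Flux: S = L/(4πd²) = 6.51×10²⁶/(4π×(3.06×10¹¹)²) = 553 W m⁻².
Energy balance: absorbed = emitted ⇒ πR²·S(1−A) = 4πR²·σT_eq⁴, so T_eq⁴ = S(1−A)/(4σ).
T_eq = [553 × 0.48 / (4 × 5.67×10⁻⁸)]^(1/4) = (1.17×10⁹)^(1/4) = 185 K.

T_eq ≈ 185 K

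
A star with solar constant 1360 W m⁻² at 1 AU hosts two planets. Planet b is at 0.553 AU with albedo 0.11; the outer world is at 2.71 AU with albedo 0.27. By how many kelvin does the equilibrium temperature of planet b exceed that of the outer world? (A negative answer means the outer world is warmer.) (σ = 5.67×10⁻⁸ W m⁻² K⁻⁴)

T_eq = [S₀(1−A)/(4σd²)]^(1/4), so T ∝ (1−A)^(1/4) / √d.
T₁ = [1360×0.89/(4×5.67×10⁻⁸×0.553²)]^(1/4) = 363.46 K.
T₂ = [1360×0.73/(4×5.67×10⁻⁸×2.71²)]^(1/4) = 156.25 K.

ΔT ≈ 207.2 K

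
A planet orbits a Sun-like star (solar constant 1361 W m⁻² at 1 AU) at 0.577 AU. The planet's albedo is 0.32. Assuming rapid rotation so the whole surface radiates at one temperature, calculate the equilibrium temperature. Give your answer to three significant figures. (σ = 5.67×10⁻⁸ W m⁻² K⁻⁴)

T_eq ≈ 333 K

Flux at 0.577 AU: S = 1361/0.577² = 4090 W m⁻².
Energy balance: absorbed = emitted ⇒ πR²·S(1−A) = 4πR²·σT_eq⁴, so T_eq⁴ = S(1−A)/(4σ).
T_eq = [4090 × 0.68 / (4 × 5.67×10⁻⁸)]^(1/4) = (1.23×10¹⁰)^(1/4) = 333 K.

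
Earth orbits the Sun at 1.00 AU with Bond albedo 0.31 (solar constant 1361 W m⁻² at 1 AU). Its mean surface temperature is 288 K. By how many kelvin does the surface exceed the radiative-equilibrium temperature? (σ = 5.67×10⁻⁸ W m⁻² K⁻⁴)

ΔT ≈ 34.3 K

S = 1361/1.00² = 1361 W m⁻².
T_eq = [S(1−A)/(4σ)]^(1/4) = [1361×0.69/(4×5.67×10⁻⁸)]^(1/4) = 253.7 K.
ΔT = T_surf − T_eq = 288 − 253.7.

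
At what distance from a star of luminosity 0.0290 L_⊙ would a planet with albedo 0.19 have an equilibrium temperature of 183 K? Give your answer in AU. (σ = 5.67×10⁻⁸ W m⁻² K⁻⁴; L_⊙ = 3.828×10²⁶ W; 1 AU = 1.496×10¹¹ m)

L = 0.0290 × 3.828×10²⁶ = 1.11×10²⁵ W.
From T_eq⁴ = L(1−A)/(16πσd²): d = √[L(1−A)/(16πσT_eq⁴)].
d = √[1.11×10²⁵ × 0.81 / (16π × 5.67×10⁻⁸ × (183)⁴)] = 5.30×10¹⁰ m = 0.355 AU.

d ≈ 0.355 AU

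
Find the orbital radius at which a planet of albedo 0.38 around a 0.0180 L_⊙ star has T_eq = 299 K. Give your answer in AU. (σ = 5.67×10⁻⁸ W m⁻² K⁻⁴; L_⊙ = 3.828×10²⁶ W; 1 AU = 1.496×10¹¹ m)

d ≈ 0.0915 AU

L = 0.0180 × 3.828×10²⁶ = 6.89×10²⁴ W.
From T_eq⁴ = L(1−A)/(16πσd²): d = √[L(1−A)/(16πσT_eq⁴)].
d = √[6.89×10²⁴ × 0.62 / (16π × 5.67×10⁻⁸ × (299)⁴)] = 1.37×10¹⁰ m = 0.0915 AU.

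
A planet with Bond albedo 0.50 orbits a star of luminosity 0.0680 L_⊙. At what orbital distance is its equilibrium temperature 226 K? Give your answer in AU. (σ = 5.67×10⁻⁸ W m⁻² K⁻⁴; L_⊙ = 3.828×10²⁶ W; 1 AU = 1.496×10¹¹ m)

d ≈ 0.280 AU

L = 0.0680 × 3.828×10²⁶ = 2.60×10²⁵ W.
From T_eq⁴ = L(1−A)/(16πσd²): d = √[L(1−A)/(16πσT_eq⁴)].
d = √[2.60×10²⁵ × 0.50 / (16π × 5.67×10⁻⁸ × (226)⁴)] = 4.18×10¹⁰ m = 0.280 AU.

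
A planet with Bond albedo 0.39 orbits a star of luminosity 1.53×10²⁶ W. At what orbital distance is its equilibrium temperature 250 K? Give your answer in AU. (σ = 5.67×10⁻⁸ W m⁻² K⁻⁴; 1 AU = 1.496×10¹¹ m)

d ≈ 0.612 AU

From T_eq⁴ = L(1−A)/(16πσd²): d = √[L(1−A)/(16πσT_eq⁴)].
d = √[1.53×10²⁶ × 0.61 / (16π × 5.67×10⁻⁸ × (250)⁴)] = 9.16×10¹⁰ m = 0.612 AU.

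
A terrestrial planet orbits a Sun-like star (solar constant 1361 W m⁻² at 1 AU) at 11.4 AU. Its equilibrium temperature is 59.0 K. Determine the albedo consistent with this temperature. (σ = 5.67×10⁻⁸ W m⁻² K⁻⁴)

A ≈ 0.74

Flux at 11.4 AU: S = 1361/11.4² = 10.5 W m⁻².
From T_eq⁴ = S(1−A)/(4σ): 1−A = 4σT_eq⁴/S.
1−A = 4 × 5.67×10⁻⁸ × (59.0)⁴ / 10.5 = 0.262.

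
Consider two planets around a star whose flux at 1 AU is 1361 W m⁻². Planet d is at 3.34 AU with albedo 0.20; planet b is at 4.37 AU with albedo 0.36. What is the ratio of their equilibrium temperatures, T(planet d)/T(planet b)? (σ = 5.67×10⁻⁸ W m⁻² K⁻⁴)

T_eq = [S₀(1−A)/(4σd²)]^(1/4), so T ∝ (1−A)^(1/4) / √d.
T₁ = [1361×0.80/(4×5.67×10⁻⁸×3.34²)]^(1/4) = 144.03 K.
T₂ = [1361×0.64/(4×5.67×10⁻⁸×4.37²)]^(1/4) = 119.09 K.

T₁/T₂ ≈ 1.209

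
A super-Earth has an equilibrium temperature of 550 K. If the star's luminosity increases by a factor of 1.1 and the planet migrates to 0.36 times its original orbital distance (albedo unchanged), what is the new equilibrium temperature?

T_eq ≈ 939 K

T_eq ∝ L^(1/4) · d^(−1/2).
T′ = 550 × 1.1^(1/4) / 0.36^(1/2) = 939 K.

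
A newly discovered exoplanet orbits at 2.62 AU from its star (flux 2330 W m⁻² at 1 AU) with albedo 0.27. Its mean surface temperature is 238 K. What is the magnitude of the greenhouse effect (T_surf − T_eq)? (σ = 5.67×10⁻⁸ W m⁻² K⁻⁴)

ΔT ≈ 56.2 K

S = 2330/2.62² = 339.4 W m⁻².
T_eq = [S(1−A)/(4σ)]^(1/4) = [339.4×0.73/(4×5.67×10⁻⁸)]^(1/4) = 181.8 K.
ΔT = T_surf − T_eq = 238 − 181.8.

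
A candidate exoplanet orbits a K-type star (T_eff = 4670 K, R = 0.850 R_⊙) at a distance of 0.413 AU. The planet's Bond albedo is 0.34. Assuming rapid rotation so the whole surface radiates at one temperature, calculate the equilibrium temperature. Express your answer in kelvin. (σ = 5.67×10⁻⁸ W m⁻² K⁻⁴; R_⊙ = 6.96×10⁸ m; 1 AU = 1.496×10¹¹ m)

R_⋆ = 0.850 × 6.96×10⁸ = 5.92×10⁸ m.
d = 0.413 AU = 6.18×10¹⁰ m.
L = 4πR_⋆²σT_⋆⁴ = 4π(5.92×10⁸)² × 5.67×10⁻⁸ × (4670)⁴ = 1.19×10²⁶ W.
S = L/(4πd²) = 2470 W m⁻².
Energy balance: absorbed = emitted ⇒ πR²·S(1−A) = 4πR²·σT_eq⁴, so T_eq⁴ = S(1−A)/(4σ).
T_eq = [2470 × 0.66 / (4 × 5.67×10⁻⁸)]^(1/4) = (7.20×10⁹)^(1/4) = 291 K.

T_eq ≈ 291 K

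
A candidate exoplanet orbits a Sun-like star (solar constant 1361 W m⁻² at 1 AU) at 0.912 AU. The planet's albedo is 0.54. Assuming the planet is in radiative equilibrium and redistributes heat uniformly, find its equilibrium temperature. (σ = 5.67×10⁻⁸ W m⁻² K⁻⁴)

Flux at 0.912 AU: S = 1361/0.912² = 1640 W m⁻².
Energy balance: absorbed = emitted ⇒ πR²·S(1−A) = 4πR²·σT_eq⁴, so T_eq⁴ = S(1−A)/(4σ).
T_eq = [1640 × 0.46 / (4 × 5.67×10⁻⁸)]^(1/4) = (3.32×10⁹)^(1/4) = 240 K.

T_eq ≈ 240 K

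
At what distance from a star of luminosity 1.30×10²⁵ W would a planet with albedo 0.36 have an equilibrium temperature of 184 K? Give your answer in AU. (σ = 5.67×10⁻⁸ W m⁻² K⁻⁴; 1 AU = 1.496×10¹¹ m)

From T_eq⁴ = L(1−A)/(16πσd²): d = √[L(1−A)/(16πσT_eq⁴)].
d = √[1.30×10²⁵ × 0.64 / (16π × 5.67×10⁻⁸ × (184)⁴)] = 5.05×10¹⁰ m = 0.337 AU.

d ≈ 0.337 AU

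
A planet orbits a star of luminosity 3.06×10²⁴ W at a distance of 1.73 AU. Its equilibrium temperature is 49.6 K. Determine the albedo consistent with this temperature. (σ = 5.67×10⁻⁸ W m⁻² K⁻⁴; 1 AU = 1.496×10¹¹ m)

d = 1.73 AU = 2.59×10¹¹ m.
Flux: S = L/(4πd²) = 3.06×10²⁴/(4π×(2.59×10¹¹)²) = 3.64 W m⁻².
From T_eq⁴ = S(1−A)/(4σ): 1−A = 4σT_eq⁴/S.
1−A = 4 × 5.67×10⁻⁸ × (49.6)⁴ / 3.64 = 0.378.

A ≈ 0.62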